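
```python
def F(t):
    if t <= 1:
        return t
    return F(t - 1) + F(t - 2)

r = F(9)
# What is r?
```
Call trace (a repeated sub-call is expanded the first time; later identical calls just restate its return value):
F(t=9)
  F(t=8)
    F(t=7)
      F(t=6)
        F(t=5)
          F(t=4)
            F(t=3)
              F(t=2)
                F(t=1)
                -> return 1
                F(t=0)
                -> return 0
              -> return 1
              F(t=1)
              -> return 1
            -> return 2
            F(t=2) -> return 1  (same call as traced above)
          -> return 3
          F(t=3) -> return 2  (same call as traced above)
        -> return 5
        F(t=4) -> return 3  (same call as traced above)
      -> return 8
      F(t=5) -> return 5  (same call as traced above)
    -> return 13
    F(t=6) -> return 8  (same call as traced above)
  -> return 21
  F(t=7) -> return 13  (same call as traced above)
-> return 34

Final answer: 34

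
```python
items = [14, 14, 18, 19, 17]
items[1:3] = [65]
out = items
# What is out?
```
Trace:
  items=[14, 14, 18, 19, 17]
  items=[14, 65, 19, 17]
  items=[14, 65, 19, 17], out=[14, 65, 19, 17]

Final answer: [14, 65, 19, 17]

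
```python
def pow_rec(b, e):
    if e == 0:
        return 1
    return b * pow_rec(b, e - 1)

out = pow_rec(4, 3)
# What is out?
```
Call trace:
pow_rec(b=4, e=3)
  pow_rec(b=4, e=2)
    pow_rec(b=4, e=1)
      pow_rec(b=4, e=0)
      -> return 1
    -> return 4
  -> return 16
-> return 64

Final answer: 64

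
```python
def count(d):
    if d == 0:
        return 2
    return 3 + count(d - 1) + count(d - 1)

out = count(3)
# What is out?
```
Call trace (a repeated sub-call is expanded the first time; later identical calls just restate its return value):
count(d=3)
  count(d=2)
    count(d=1)
      count(d=0)
      -> return 2
      count(d=0)
      -> return 2
    -> return 7
    count(d=1) -> return 7  (same call as traced above)
  -> return 17
  count(d=2) -> return 17  (same call as traced above)
-> return 37

Final answer: 37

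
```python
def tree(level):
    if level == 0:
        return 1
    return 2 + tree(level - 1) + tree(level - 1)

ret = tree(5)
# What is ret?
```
Call trace (a repeated sub-call is expanded the first time; later identical calls just restate its return value):
tree(level=5)
  tree(level=4)
    tree(level=3)
      tree(level=2)
        tree(level=1)
          tree(level=0)
          -> return 1
          tree(level=0)
          -> return 1
        -> return 4
        tree(level=1) -> return 4  (same call as traced above)
      -> return 10
      tree(level=2) -> return 10  (same call as traced above)
    -> return 22
    tree(level=3) -> return 22  (same call as traced above)
  -> return 46
  tree(level=4) -> return 46  (same call as traced above)
-> return 94

Final answer: 94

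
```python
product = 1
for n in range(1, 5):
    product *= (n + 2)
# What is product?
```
Trace:
  product=1
  product=3, n=1
  product=12, n=2
  product=60, n=3
  product=360, n=4

Final answer: 360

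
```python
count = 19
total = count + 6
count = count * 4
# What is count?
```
Trace:
  count=19
  count=19, total=25
  count=76, total=25

Final answer: 76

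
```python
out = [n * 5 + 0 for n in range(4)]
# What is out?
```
Trace:
  n=0
  n=1
  n=2
  n=3
  out=[0, 5, 10, 15]

Final answer: [0, 5, 10, 15]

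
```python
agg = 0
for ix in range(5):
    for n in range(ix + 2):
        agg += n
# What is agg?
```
Trace:
  agg=0
  agg=0, ix=0, n=0
  agg=1, ix=0, n=1
  agg=1, ix=1, n=0
  agg=2, ix=1, n=1
  agg=4, ix=1, n=2
  agg=4, ix=2, n=0
  agg=5, ix=2, n=1
  agg=7, ix=2, n=2
  agg=10, ix=2, n=3
  agg=10, ix=3, n=0
  agg=11, ix=3, n=1
  agg=13, ix=3, n=2
  agg=16, ix=3, n=3
  agg=20, ix=3, n=4
  agg=20, ix=4, n=0
  agg=21, ix=4, n=1
  agg=23, ix=4, n=2
  agg=26, ix=4, n=3
  agg=30, ix=4, n=4
  agg=35, ix=4, n=5

Final answer: 35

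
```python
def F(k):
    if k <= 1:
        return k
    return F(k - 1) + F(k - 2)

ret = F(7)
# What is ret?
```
Call trace (a repeated sub-call is expanded the first time; later identical calls just restate its return value):
F(k=7)
  F(k=6)
    F(k=5)
      F(k=4)
        F(k=3)
          F(k=2)
            F(k=1)
            -> return 1
            F(k=0)
            -> return 0
          -> return 1
          F(k=1)
          -> return 1
        -> return 2
        F(k=2) -> return 1  (same call as traced above)
      -> return 3
      F(k=3) -> return 2  (same call as traced above)
    -> return 5
    F(k=4) -> return 3  (same call as traced above)
  -> return 8
  F(k=5) -> return 5  (same call as traced above)
-> return 13

Final answer: 13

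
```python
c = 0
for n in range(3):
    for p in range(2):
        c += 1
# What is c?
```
Trace:
  c=0
  c=1, n=0, p=0
  c=2, n=0, p=1
  c=3, n=1, p=0
  c=4, n=1, p=1
  c=5, n=2, p=0
  c=6, n=2, p=1

Final answer: 6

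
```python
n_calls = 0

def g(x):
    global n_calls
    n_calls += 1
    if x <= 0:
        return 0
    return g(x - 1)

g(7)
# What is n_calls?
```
Call trace:
g(x=7)
  g(x=6)
    g(x=5)
      g(x=4)
        g(x=3)
          g(x=2)
            g(x=1)
              g(x=0)
              -> return 0
            -> return 0
          -> return 0
        -> return 0
      -> return 0
    -> return 0
  -> return 0
-> return 0

n_calls is incremented once per call. g is entered once for each x = 7, 6, 5, 4, 3, 2, 1, 0 (the x <= 0 call returns without recursing), i.e. 7 + 1 calls.
n_calls = 8

Final answer: 8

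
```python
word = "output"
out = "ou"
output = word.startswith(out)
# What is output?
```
Trace:
  word='output'
  word='output', out='ou'
  word='output', out='ou', output=True

Final answer: True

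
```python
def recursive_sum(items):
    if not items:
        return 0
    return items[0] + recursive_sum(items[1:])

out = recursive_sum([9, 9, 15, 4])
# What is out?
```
Call trace:
recursive_sum(items=[9, 9, 15, 4])
  recursive_sum(items=[9, 15, 4])
    recursive_sum(items=[15, 4])
      recursive_sum(items=[4])
        recursive_sum(items=[])
        -> return 0
      -> return 4
    -> return 19
  -> return 28
-> return 37

Final answer: 37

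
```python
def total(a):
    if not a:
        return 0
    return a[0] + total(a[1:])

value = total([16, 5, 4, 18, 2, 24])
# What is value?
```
Call trace:
total(a=[16, 5, 4, 18, 2, 24])
  total(a=[5, 4, 18, 2, 24])
    total(a=[4, 18, 2, 24])
      total(a=[18, 2, 24])
        total(a=[2, 24])
          total(a=[24])
            total(a=[])
            -> return 0
          -> return 24
        -> return 26
      -> return 44
    -> return 48
  -> return 53
-> return 69

Final answer: 69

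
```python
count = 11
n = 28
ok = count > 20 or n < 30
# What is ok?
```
Trace:
  count=11
  count=11, n=28
  count=11, n=28, ok=True

Final answer: True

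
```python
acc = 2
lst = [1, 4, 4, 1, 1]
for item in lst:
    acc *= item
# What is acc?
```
Trace:
  acc=2
  acc=2, item=1
  acc=8, item=4
  acc=32, item=4
  acc=32, item=1
  acc=32, item=1

Final answer: 32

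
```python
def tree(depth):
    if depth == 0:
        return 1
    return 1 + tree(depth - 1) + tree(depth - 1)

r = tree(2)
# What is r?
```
Call trace (a repeated sub-call is expanded the first time; later identical calls just restate its return value):
tree(depth=2)
  tree(depth=1)
    tree(depth=0)
    -> return 1
    tree(depth=0)
    -> return 1
  -> return 3
  tree(depth=1) -> return 3  (same call as traced above)
-> return 7

Final answer: 7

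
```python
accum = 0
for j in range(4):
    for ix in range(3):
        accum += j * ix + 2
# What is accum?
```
Trace:
  accum=0
  accum=2, j=0, ix=0
  accum=4, j=0, ix=1
  accum=6, j=0, ix=2
  accum=8, j=1, ix=0
  accum=11, j=1, ix=1
  accum=15, j=1, ix=2
  accum=17, j=2, ix=0
  accum=21, j=2, ix=1
  accum=27, j=2, ix=2
  accum=29, j=3, ix=0
  accum=34, j=3, ix=1
  accum=42, j=3, ix=2

Final answer: 42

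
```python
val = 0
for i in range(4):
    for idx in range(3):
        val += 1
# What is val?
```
Trace:
  val=0
  val=1, i=0, idx=0
  val=2, i=0, idx=1
  val=3, i=0, idx=2
  val=4, i=1, idx=0
  val=5, i=1, idx=1
  val=6, i=1, idx=2
  val=7, i=2, idx=0
  val=8, i=2, idx=1
  val=9, i=2, idx=2
  val=10, i=3, idx=0
  val=11, i=3, idx=1
  val=12, i=3, idx=2

Final answer: 12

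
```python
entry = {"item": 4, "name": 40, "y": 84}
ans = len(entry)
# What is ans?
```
Trace:
  entry={'item': 4, 'name': 40, 'y': 84}
  entry={'item': 4, 'name': 40, 'y': 84}, ans=3

Final answer: 3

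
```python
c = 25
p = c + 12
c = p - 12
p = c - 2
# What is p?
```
Trace:
  c=25
  c=25, p=37
  c=25, p=37
  c=25, p=23

Final answer: 23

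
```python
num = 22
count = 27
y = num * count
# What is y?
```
Trace:
  num=22
  num=22, count=27
  num=22, count=27, y=594

Final answer: 594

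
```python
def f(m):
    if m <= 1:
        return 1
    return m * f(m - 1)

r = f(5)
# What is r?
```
Call trace:
f(m=5)
  f(m=4)
    f(m=3)
      f(m=2)
        f(m=1)
        -> return 1
      -> return 2
    -> return 6
  -> return 24
-> return 120

Final answer: 120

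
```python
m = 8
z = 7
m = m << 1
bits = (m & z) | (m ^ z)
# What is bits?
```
Trace:
  m=8
  m=8, z=7
  m=16, z=7
  m=16, z=7, bits=23

Final answer: 23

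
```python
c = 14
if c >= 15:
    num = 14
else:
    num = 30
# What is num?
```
Trace:
  c=14
  c=14, num=30

Final answer: 30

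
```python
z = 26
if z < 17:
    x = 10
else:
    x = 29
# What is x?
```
Trace:
  z=26
  z=26, x=29

Final answer: 29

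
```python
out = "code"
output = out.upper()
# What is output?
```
Trace:
  out='code'
  out='code', output='CODE'

Final answer: 'CODE'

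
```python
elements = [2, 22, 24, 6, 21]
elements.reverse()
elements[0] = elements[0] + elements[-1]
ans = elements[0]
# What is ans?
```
Trace:
  elements=[2, 22, 24, 6, 21]
  elements=[21, 6, 24, 22, 2]
  elements=[23, 6, 24, 22, 2]
  elements=[23, 6, 24, 22, 2], ans=23

Final answer: 23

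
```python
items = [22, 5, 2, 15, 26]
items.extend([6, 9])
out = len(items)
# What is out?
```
Trace:
  items=[22, 5, 2, 15, 26]
  items=[22, 5, 2, 15, 26, 6, 9]
  items=[22, 5, 2, 15, 26, 6, 9], out=7

Final answer: 7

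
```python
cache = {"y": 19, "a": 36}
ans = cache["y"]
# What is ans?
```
Trace:
  cache={'y': 19, 'a': 36}
  cache={'y': 19, 'a': 36}, ans=19

Final answer: 19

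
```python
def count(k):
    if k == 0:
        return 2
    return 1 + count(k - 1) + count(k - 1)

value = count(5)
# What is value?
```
Call trace (a repeated sub-call is expanded the first time; later identical calls just restate its return value):
count(k=5)
  count(k=4)
    count(k=3)
      count(k=2)
        count(k=1)
          count(k=0)
          -> return 2
          count(k=0)
          -> return 2
        -> return 5
        count(k=1) -> return 5  (same call as traced above)
      -> return 11
      count(k=2) -> return 11  (same call as traced above)
    -> return 23
    count(k=3) -> return 23  (same call as traced above)
  -> return 47
  count(k=4) -> return 47  (same call as traced above)
-> return 95

Final answer: 95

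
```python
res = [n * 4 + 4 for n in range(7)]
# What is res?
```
Trace:
  n=0
  n=1
  n=2
  n=3
  n=4
  n=5
  n=6
  res=[4, 8, 12, 16, 20, 24, 28]

Final answer: [4, 8, 12, 16, 20, 24, 28]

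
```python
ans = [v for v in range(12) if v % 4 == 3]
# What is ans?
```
Trace:
  v=0
  v=1
  v=2
  v=3
  v=4
  v=5
  v=6
  v=7
  v=8
  v=9
  v=10
  v=11
  ans=[3, 7, 11]

Final answer: [3, 7, 11]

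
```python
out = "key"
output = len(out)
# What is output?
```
Trace:
  out='key'
  out='key', output=3

Final answer: 3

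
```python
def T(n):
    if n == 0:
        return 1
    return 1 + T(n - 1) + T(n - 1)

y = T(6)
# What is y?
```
Call trace (a repeated sub-call is expanded the first time; later identical calls just restate its return value):
T(n=6)
  T(n=5)
    T(n=4)
      T(n=3)
        T(n=2)
          T(n=1)
            T(n=0)
            -> return 1
            T(n=0)
            -> return 1
          -> return 3
          T(n=1) -> return 3  (same call as traced above)
        -> return 7
        T(n=2) -> return 7  (same call as traced above)
      -> return 15
      T(n=3) -> return 15  (same call as traced above)
    -> return 31
    T(n=4) -> return 31  (same call as traced above)
  -> return 63
  T(n=5) -> return 63  (same call as traced above)
-> return 127

Final answer: 127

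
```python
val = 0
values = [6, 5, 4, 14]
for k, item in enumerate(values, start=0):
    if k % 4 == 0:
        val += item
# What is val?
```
Trace:
  val=0
  val=6, k=0, item=6
  val=6, k=1, item=5
  val=6, k=2, item=4
  val=6, k=3, item=14

Final answer: 6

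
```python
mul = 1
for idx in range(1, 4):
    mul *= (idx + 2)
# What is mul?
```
Trace:
  mul=1
  mul=3, idx=1
  mul=12, idx=2
  mul=60, idx=3

Final answer: 60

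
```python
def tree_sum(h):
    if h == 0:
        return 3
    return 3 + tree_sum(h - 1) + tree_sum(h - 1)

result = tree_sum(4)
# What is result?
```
Call trace (a repeated sub-call is expanded the first time; later identical calls just restate its return value):
tree_sum(h=4)
  tree_sum(h=3)
    tree_sum(h=2)
      tree_sum(h=1)
        tree_sum(h=0)
        -> return 3
        tree_sum(h=0)
        -> return 3
      -> return 9
      tree_sum(h=1) -> return 9  (same call as traced above)
    -> return 21
    tree_sum(h=2) -> return 21  (same call as traced above)
  -> return 45
  tree_sum(h=3) -> return 45  (same call as traced above)
-> return 93

Final answer: 93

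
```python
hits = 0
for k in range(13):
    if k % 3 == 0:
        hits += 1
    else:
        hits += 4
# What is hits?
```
Trace:
  hits=0
  hits=1, k=0
  hits=5, k=1
  hits=9, k=2
  hits=10, k=3
  hits=14, k=4
  hits=18, k=5
  hits=19, k=6
  hits=23, k=7
  hits=27, k=8
  hits=28, k=9
  hits=32, k=10
  hits=36, k=11
  hits=37, k=12

Final answer: 37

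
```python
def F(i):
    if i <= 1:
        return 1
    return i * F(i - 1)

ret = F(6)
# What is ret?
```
Call trace:
F(i=6)
  F(i=5)
    F(i=4)
      F(i=3)
        F(i=2)
          F(i=1)
          -> return 1
        -> return 2
      -> return 6
    -> return 24
  -> return 120
-> return 720

Final answer: 720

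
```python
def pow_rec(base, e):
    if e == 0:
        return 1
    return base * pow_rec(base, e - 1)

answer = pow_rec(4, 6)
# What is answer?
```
Call trace:
pow_rec(base=4, e=6)
  pow_rec(base=4, e=5)
    pow_rec(base=4, e=4)
      pow_rec(base=4, e=3)
        pow_rec(base=4, e=2)
          pow_rec(base=4, e=1)
            pow_rec(base=4, e=0)
            -> return 1
          -> return 4
        -> return 16
      -> return 64
    -> return 256
  -> return 1024
-> return 4096

Final answer: 4096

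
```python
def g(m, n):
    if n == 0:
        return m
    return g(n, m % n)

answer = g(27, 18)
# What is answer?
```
Call trace:
g(m=27, n=18)
  g(m=18, n=9)
    g(m=9, n=0)
    -> return 9
  -> return 9
-> return 9

Final answer: 9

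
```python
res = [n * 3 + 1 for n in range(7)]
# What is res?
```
Trace:
  n=0
  n=1
  n=2
  n=3
  n=4
  n=5
  n=6
  res=[1, 4, 7, 10, 13, 16, 19]

Final answer: [1, 4, 7, 10, 13, 16, 19]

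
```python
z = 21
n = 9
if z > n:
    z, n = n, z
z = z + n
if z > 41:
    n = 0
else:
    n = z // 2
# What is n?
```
Trace:
  z=21
  z=21, n=9
  z=9, n=21
  z=30, n=21
  z=30, n=15

Final answer: 15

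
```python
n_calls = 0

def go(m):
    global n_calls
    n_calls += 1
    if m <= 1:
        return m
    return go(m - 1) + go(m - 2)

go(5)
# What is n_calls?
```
Call trace (a repeated sub-call is expanded the first time; later identical calls just restate its return value):
go(m=5)
  go(m=4)
    go(m=3)
      go(m=2)
        go(m=1)
        -> return 1
        go(m=0)
        -> return 0
      -> return 1
      go(m=1)
      -> return 1
    -> return 2
    go(m=2) -> return 1  (same call as traced above)
  -> return 3
  go(m=3) -> return 2  (same call as traced above)
-> return 5

n_calls is incremented once per call, so count the calls in each subtree. Let C(m) = number of calls made by go(m).
C(0) = C(1) = 1 (base case, no recursion); C(m) = 1 + C(m - 1) + C(m - 2) otherwise.
C(2) = 1 + C(1) + C(0) = 1 + 1 + 1 = 3
C(3) = 1 + C(2) + C(1) = 1 + 3 + 1 = 5
C(4) = 1 + C(3) + C(2) = 1 + 5 + 3 = 9
C(5) = 1 + C(4) + C(3) = 1 + 9 + 5 = 15
n_calls = C(5) = 15

Final answer: 15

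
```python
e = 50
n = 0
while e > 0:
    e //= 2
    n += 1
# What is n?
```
Trace:
  e=50
  e=50, n=0
  e=25, n=1
  e=12, n=2
  e=6, n=3
  e=3, n=4
  e=1, n=5
  e=0, n=6

Final answer: 6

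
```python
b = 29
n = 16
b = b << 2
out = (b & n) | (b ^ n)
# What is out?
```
Trace:
  b=29
  b=29, n=16
  b=116, n=16
  b=116, n=16, out=116

Final answer: 116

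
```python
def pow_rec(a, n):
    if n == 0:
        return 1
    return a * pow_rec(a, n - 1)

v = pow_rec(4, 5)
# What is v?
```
Call trace:
pow_rec(a=4, n=5)
  pow_rec(a=4, n=4)
    pow_rec(a=4, n=3)
      pow_rec(a=4, n=2)
        pow_rec(a=4, n=1)
          pow_rec(a=4, n=0)
          -> return 1
        -> return 4
      -> return 16
    -> return 64
  -> return 256
-> return 1024

Final answer: 1024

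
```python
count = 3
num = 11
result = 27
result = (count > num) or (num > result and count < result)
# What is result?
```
Trace:
  count=3
  count=3, num=11
  count=3, num=11, result=27
  count=3, num=11, result=False

Final answer: False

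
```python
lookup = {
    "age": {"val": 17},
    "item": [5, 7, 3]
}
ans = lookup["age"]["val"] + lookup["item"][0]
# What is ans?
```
Trace:
  lookup={'age': {'val': 17}, 'item': [5, 7, 3]}
  lookup={'age': {'val': 17}, 'item': [5, 7, 3]}, ans=22

Final answer: 22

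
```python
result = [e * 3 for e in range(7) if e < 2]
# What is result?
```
Trace:
  e=0
  e=1
  e=2
  e=3
  e=4
  e=5
  e=6
  result=[0, 3]

Final answer: [0, 3]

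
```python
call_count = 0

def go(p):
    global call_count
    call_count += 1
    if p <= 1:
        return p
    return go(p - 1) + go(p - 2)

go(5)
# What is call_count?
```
Call trace (a repeated sub-call is expanded the first time; later identical calls just restate its return value):
go(p=5)
  go(p=4)
    go(p=3)
      go(p=2)
        go(p=1)
        -> return 1
        go(p=0)
        -> return 0
      -> return 1
      go(p=1)
      -> return 1
    -> return 2
    go(p=2) -> return 1  (same call as traced above)
  -> return 3
  go(p=3) -> return 2  (same call as traced above)
-> return 5

call_count is incremented once per call, so count the calls in each subtree. Let C(p) = number of calls made by go(p).
C(0) = C(1) = 1 (base case, no recursion); C(p) = 1 + C(p - 1) + C(p - 2) otherwise.
C(2) = 1 + C(1) + C(0) = 1 + 1 + 1 = 3
C(3) = 1 + C(2) + C(1) = 1 + 3 + 1 = 5
C(4) = 1 + C(3) + C(2) = 1 + 5 + 3 = 9
C(5) = 1 + C(4) + C(3) = 1 + 9 + 5 = 15
call_count = C(5) = 15

Final answer: 15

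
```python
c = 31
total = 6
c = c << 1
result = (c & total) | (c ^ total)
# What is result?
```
Trace:
  c=31
  c=31, total=6
  c=62, total=6
  c=62, total=6, result=62

Final answer: 62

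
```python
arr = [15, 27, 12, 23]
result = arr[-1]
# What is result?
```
Trace:
  arr=[15, 27, 12, 23]
  arr=[15, 27, 12, 23], result=23

Final answer: 23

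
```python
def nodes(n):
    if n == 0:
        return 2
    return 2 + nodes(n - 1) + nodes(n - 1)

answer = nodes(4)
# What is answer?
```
Call trace (a repeated sub-call is expanded the first time; later identical calls just restate its return value):
nodes(n=4)
  nodes(n=3)
    nodes(n=2)
      nodes(n=1)
        nodes(n=0)
        -> return 2
        nodes(n=0)
        -> return 2
      -> return 6
      nodes(n=1) -> return 6  (same call as traced above)
    -> return 14
    nodes(n=2) -> return 14  (same call as traced above)
  -> return 30
  nodes(n=3) -> return 30  (same call as traced above)
-> return 62

Final answer: 62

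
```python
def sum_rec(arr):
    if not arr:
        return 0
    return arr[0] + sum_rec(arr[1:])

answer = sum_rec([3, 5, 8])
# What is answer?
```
Call trace:
sum_rec(arr=[3, 5, 8])
  sum_rec(arr=[5, 8])
    sum_rec(arr=[8])
      sum_rec(arr=[])
      -> return 0
    -> return 8
  -> return 13
-> return 16

Final answer: 16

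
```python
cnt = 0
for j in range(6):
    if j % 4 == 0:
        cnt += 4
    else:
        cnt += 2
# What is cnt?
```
Trace:
  cnt=0
  cnt=4, j=0
  cnt=6, j=1
  cnt=8, j=2
  cnt=10, j=3
  cnt=14, j=4
  cnt=16, j=5

Final answer: 16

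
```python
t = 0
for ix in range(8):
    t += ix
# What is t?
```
Trace:
  t=0
  t=0, ix=0
  t=1, ix=1
  t=3, ix=2
  t=6, ix=3
  t=10, ix=4
  t=15, ix=5
  t=21, ix=6
  t=28, ix=7

Final answer: 28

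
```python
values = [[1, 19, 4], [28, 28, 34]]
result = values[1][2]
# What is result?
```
Trace:
  values=[[1, 19, 4], [28, 28, 34]]
  values=[[1, 19, 4], [28, 28, 34]], result=34

Final answer: 34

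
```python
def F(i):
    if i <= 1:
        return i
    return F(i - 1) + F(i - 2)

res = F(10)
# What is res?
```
Call trace (a repeated sub-call is expanded the first time; later identical calls just restate its return value):
F(i=10)
  F(i=9)
    F(i=8)
      F(i=7)
        F(i=6)
          F(i=5)
            F(i=4)
              F(i=3)
                F(i=2)
                  F(i=1)
                  -> return 1
                  F(i=0)
                  -> return 0
                -> return 1
                F(i=1)
                -> return 1
              -> return 2
              F(i=2) -> return 1  (same call as traced above)
            -> return 3
            F(i=3) -> return 2  (same call as traced above)
          -> return 5
          F(i=4) -> return 3  (same call as traced above)
        -> return 8
        F(i=5) -> return 5  (same call as traced above)
      -> return 13
      F(i=6) -> return 8  (same call as traced above)
    -> return 21
    F(i=7) -> return 13  (same call as traced above)
  -> return 34
  F(i=8) -> return 21  (same call as traced above)
-> return 55

Final answer: 55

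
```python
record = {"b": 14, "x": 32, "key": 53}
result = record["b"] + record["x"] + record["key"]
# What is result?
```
Trace:
  record={'b': 14, 'x': 32, 'key': 53}
  record={'b': 14, 'x': 32, 'key': 53}, result=99

Final answer: 99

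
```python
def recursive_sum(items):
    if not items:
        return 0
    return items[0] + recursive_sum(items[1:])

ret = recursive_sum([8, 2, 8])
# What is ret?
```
Call trace:
recursive_sum(items=[8, 2, 8])
  recursive_sum(items=[2, 8])
    recursive_sum(items=[8])
      recursive_sum(items=[])
      -> return 0
    -> return 8
  -> return 10
-> return 18

Final answer: 18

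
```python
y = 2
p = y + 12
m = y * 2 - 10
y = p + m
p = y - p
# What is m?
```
Trace:
  y=2
  y=2, p=14
  y=2, p=14, m=-6
  y=8, p=14, m=-6
  y=8, p=-6, m=-6

Final answer: -6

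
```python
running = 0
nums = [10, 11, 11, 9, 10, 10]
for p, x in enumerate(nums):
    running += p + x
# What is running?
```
Trace:
  running=0
  running=10, p=0, x=10
  running=22, p=1, x=11
  running=35, p=2, x=11
  running=47, p=3, x=9
  running=61, p=4, x=10
  running=76, p=5, x=10

Final answer: 76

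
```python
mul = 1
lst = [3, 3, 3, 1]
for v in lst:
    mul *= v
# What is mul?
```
Trace:
  mul=1
  mul=3, v=3
  mul=9, v=3
  mul=27, v=3
  mul=27, v=1

Final answer: 27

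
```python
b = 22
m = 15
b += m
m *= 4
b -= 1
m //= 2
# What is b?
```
Trace:
  b=22
  b=22, m=15
  b=37, m=15
  b=37, m=60
  b=36, m=60
  b=36, m=30

Final answer: 36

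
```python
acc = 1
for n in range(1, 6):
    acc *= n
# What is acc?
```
Trace:
  acc=1
  acc=1, n=1
  acc=2, n=2
  acc=6, n=3
  acc=24, n=4
  acc=120, n=5

Final answer: 120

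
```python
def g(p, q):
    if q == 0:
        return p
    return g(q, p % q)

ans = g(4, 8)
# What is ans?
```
Call trace:
g(p=4, q=8)
  g(p=8, q=4)
    g(p=4, q=0)
    -> return 4
  -> return 4
-> return 4

Final answer: 4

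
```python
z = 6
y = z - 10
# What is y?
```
Trace:
  z=6
  z=6, y=-4

Final answer: -4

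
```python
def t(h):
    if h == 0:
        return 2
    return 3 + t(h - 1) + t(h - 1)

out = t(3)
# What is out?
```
Call trace (a repeated sub-call is expanded the first time; later identical calls just restate its return value):
t(h=3)
  t(h=2)
    t(h=1)
      t(h=0)
      -> return 2
      t(h=0)
      -> return 2
    -> return 7
    t(h=1) -> return 7  (same call as traced above)
  -> return 17
  t(h=2) -> return 17  (same call as traced above)
-> return 37

Final answer: 37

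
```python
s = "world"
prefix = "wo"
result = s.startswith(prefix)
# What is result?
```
Trace:
  s='world'
  s='world', prefix='wo'
  s='world', prefix='wo', result=True

Final answer: True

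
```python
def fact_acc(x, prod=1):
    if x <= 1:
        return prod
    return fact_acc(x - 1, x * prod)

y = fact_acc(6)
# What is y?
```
Call trace:
fact_acc(x=6, prod=1)
  fact_acc(x=5, prod=6)
    fact_acc(x=4, prod=30)
      fact_acc(x=3, prod=120)
        fact_acc(x=2, prod=360)
          fact_acc(x=1, prod=720)
          -> return 720
        -> return 720
      -> return 720
    -> return 720
  -> return 720
-> return 720

Final answer: 720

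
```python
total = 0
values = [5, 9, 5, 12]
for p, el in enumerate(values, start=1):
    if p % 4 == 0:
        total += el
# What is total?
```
Trace:
  total=0
  total=0, p=1, el=5
  total=0, p=2, el=9
  total=0, p=3, el=5
  total=12, p=4, el=12

Final answer: 12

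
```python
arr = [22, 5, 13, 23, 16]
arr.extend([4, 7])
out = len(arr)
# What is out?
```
Trace:
  arr=[22, 5, 13, 23, 16]
  arr=[22, 5, 13, 23, 16, 4, 7]
  arr=[22, 5, 13, 23, 16, 4, 7], out=7

Final answer: 7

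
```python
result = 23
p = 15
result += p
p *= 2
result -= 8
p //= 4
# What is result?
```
Trace:
  result=23
  result=23, p=15
  result=38, p=15
  result=38, p=30
  result=30, p=30
  result=30, p=7

Final answer: 30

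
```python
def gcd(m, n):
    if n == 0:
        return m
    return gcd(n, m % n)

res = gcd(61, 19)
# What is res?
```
Call trace:
gcd(m=61, n=19)
  gcd(m=19, n=4)
    gcd(m=4, n=3)
      gcd(m=3, n=1)
        gcd(m=1, n=0)
        -> return 1
      -> return 1
    -> return 1
  -> return 1
-> return 1

Final answer: 1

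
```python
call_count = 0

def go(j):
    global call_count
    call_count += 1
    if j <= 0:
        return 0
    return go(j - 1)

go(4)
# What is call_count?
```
Call trace:
go(j=4)
  go(j=3)
    go(j=2)
      go(j=1)
        go(j=0)
        -> return 0
      -> return 0
    -> return 0
  -> return 0
-> return 0

call_count is incremented once per call. go is entered once for each j = 4, 3, 2, 1, 0 (the j <= 0 call returns without recursing), i.e. 4 + 1 calls.
call_count = 5

Final answer: 5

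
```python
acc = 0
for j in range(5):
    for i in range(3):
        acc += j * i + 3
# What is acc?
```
Trace:
  acc=0
  acc=3, j=0, i=0
  acc=6, j=0, i=1
  acc=9, j=0, i=2
  acc=12, j=1, i=0
  acc=16, j=1, i=1
  acc=21, j=1, i=2
  acc=24, j=2, i=0
  acc=29, j=2, i=1
  acc=36, j=2, i=2
  acc=39, j=3, i=0
  acc=45, j=3, i=1
  acc=54, j=3, i=2
  acc=57, j=4, i=0
  acc=64, j=4, i=1
  acc=75, j=4, i=2

Final answer: 75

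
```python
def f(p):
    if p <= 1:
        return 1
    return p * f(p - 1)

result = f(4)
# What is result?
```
Call trace:
f(p=4)
  f(p=3)
    f(p=2)
      f(p=1)
      -> return 1
    -> return 2
  -> return 6
-> return 24

Final answer: 24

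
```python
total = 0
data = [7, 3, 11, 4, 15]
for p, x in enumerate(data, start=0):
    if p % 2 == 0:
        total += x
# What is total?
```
Trace:
  total=0
  total=7, p=0, x=7
  total=7, p=1, x=3
  total=18, p=2, x=11
  total=18, p=3, x=4
  total=33, p=4, x=15

Final answer: 33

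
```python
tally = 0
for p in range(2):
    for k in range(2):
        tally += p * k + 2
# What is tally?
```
Trace:
  tally=0
  tally=2, p=0, k=0
  tally=4, p=0, k=1
  tally=6, p=1, k=0
  tally=9, p=1, k=1

Final answer: 9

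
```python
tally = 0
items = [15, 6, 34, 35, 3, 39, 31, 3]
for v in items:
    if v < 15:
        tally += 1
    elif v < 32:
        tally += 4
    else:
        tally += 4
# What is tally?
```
Trace:
  tally=0
  tally=4, v=15
  tally=5, v=6
  tally=9, v=34
  tally=13, v=35
  tally=14, v=3
  tally=18, v=39
  tally=22, v=31
  tally=23, v=3

Final answer: 23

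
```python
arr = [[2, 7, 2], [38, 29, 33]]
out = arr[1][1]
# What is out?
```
Trace:
  arr=[[2, 7, 2], [38, 29, 33]]
  arr=[[2, 7, 2], [38, 29, 33]], out=29

Final answer: 29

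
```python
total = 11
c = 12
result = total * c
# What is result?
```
Trace:
  total=11
  total=11, c=12
  total=11, c=12, result=132

Final answer: 132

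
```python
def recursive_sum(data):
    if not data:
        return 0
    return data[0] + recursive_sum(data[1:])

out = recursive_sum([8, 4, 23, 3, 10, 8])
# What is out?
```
Call trace:
recursive_sum(data=[8, 4, 23, 3, 10, 8])
  recursive_sum(data=[4, 23, 3, 10, 8])
    recursive_sum(data=[23, 3, 10, 8])
      recursive_sum(data=[3, 10, 8])
        recursive_sum(data=[10, 8])
          recursive_sum(data=[8])
            recursive_sum(data=[])
            -> return 0
          -> return 8
        -> return 18
      -> return 21
    -> return 44
  -> return 48
-> return 56

Final answer: 56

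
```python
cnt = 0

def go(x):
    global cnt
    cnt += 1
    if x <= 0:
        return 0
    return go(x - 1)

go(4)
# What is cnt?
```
Call trace:
go(x=4)
  go(x=3)
    go(x=2)
      go(x=1)
        go(x=0)
        -> return 0
      -> return 0
    -> return 0
  -> return 0
-> return 0

cnt is incremented once per call. go is entered once for each x = 4, 3, 2, 1, 0 (the x <= 0 call returns without recursing), i.e. 4 + 1 calls.
cnt = 5

Final answer: 5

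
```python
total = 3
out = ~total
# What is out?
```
Trace:
  total=3
  total=3, out=-4

Final answer: -4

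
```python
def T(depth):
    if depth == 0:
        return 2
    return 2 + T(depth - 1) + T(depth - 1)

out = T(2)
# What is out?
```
Call trace (a repeated sub-call is expanded the first time; later identical calls just restate its return value):
T(depth=2)
  T(depth=1)
    T(depth=0)
    -> return 2
    T(depth=0)
    -> return 2
  -> return 6
  T(depth=1) -> return 6  (same call as traced above)
-> return 14

Final answer: 14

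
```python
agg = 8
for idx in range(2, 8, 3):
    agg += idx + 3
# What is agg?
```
Trace:
  agg=8
  agg=13, idx=2
  agg=21, idx=5

Final answer: 21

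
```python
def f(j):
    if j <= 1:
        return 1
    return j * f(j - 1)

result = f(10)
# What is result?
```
Call trace:
f(j=10)
  f(j=9)
    f(j=8)
      f(j=7)
        f(j=6)
          f(j=5)
            f(j=4)
              f(j=3)
                f(j=2)
                  f(j=1)
                  -> return 1
                -> return 2
              -> return 6
            -> return 24
          -> return 120
        -> return 720
      -> return 5040
    -> return 40320
  -> return 362880
-> return 3628800

Final answer: 3628800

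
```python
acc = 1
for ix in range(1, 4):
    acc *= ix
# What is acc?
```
Trace:
  acc=1
  acc=1, ix=1
  acc=2, ix=2
  acc=6, ix=3

Final answer: 6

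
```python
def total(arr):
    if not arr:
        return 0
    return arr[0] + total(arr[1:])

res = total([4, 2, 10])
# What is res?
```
Call trace:
total(arr=[4, 2, 10])
  total(arr=[2, 10])
    total(arr=[10])
      total(arr=[])
      -> return 0
    -> return 10
  -> return 12
-> return 16

Final answer: 16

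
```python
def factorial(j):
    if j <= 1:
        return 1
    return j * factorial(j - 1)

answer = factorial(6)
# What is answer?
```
Call trace:
factorial(j=6)
  factorial(j=5)
    factorial(j=4)
      factorial(j=3)
        factorial(j=2)
          factorial(j=1)
          -> return 1
        -> return 2
      -> return 6
    -> return 24
  -> return 120
-> return 720

Final answer: 720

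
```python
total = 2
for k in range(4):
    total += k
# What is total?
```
Trace:
  total=2
  total=2, k=0
  total=3, k=1
  total=5, k=2
  total=8, k=3

Final answer: 8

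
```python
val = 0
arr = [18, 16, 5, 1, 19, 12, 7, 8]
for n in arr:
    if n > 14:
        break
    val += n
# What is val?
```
Trace:
  val=0
  val=0, n=18

Final answer: 0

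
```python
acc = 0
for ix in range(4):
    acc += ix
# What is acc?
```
Trace:
  acc=0
  acc=0, ix=0
  acc=1, ix=1
  acc=3, ix=2
  acc=6, ix=3

Final answer: 6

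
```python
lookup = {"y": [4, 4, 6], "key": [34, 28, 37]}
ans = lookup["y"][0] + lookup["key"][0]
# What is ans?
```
Trace:
  lookup={'y': [4, 4, 6], 'key': [34, 28, 37]}
  lookup={'y': [4, 4, 6], 'key': [34, 28, 37]}, ans=38

Final answer: 38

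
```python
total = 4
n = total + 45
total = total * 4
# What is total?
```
Trace:
  total=4
  total=4, n=49
  total=16, n=49

Final answer: 16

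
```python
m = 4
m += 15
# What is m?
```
Trace:
  m=4
  m=19

Final answer: 19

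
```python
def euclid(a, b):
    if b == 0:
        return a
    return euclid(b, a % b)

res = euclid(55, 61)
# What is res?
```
Call trace:
euclid(a=55, b=61)
  euclid(a=61, b=55)
    euclid(a=55, b=6)
      euclid(a=6, b=1)
        euclid(a=1, b=0)
        -> return 1
      -> return 1
    -> return 1
  -> return 1
-> return 1

Final answer: 1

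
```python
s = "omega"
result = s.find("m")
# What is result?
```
Trace:
  s='omega'
  s='omega', result=1

Final answer: 1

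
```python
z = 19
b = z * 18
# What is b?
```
Trace:
  z=19
  z=19, b=342

Final answer: 342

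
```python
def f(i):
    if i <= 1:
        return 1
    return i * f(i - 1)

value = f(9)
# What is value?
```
Call trace:
f(i=9)
  f(i=8)
    f(i=7)
      f(i=6)
        f(i=5)
          f(i=4)
            f(i=3)
              f(i=2)
                f(i=1)
                -> return 1
              -> return 2
            -> return 6
          -> return 24
        -> return 120
      -> return 720
    -> return 5040
  -> return 40320
-> return 362880

Final answer: 362880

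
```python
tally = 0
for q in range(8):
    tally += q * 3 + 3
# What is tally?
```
Trace:
  tally=0
  tally=3, q=0
  tally=9, q=1
  tally=18, q=2
  tally=30, q=3
  tally=45, q=4
  tally=63, q=5
  tally=84, q=6
  tally=108, q=7

Final answer: 108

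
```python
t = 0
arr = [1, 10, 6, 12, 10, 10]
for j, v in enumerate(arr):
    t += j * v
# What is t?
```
Trace:
  t=0
  t=0, j=0, v=1
  t=10, j=1, v=10
  t=22, j=2, v=6
  t=58, j=3, v=12
  t=98, j=4, v=10
  t=148, j=5, v=10

Final answer: 148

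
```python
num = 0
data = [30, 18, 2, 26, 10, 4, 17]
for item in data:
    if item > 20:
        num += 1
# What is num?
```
Trace:
  num=0
  num=1, item=30
  num=1, item=18
  num=1, item=2
  num=2, item=26
  num=2, item=10
  num=2, item=4
  num=2, item=17

Final answer: 2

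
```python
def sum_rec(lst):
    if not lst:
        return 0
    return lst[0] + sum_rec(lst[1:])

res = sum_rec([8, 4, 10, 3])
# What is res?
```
Call trace:
sum_rec(lst=[8, 4, 10, 3])
  sum_rec(lst=[4, 10, 3])
    sum_rec(lst=[10, 3])
      sum_rec(lst=[3])
        sum_rec(lst=[])
        -> return 0
      -> return 3
    -> return 13
  -> return 17
-> return 25

Final answer: 25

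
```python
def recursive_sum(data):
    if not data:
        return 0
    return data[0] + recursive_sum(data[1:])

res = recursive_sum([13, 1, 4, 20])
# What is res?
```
Call trace:
recursive_sum(data=[13, 1, 4, 20])
  recursive_sum(data=[1, 4, 20])
    recursive_sum(data=[4, 20])
      recursive_sum(data=[20])
        recursive_sum(data=[])
        -> return 0
      -> return 20
    -> return 24
  -> return 25
-> return 38

Final answer: 38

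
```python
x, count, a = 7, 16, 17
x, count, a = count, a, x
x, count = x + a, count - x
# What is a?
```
Trace:
  x=7, count=16, a=17
  x=16, count=17, a=7
  x=23, count=1, a=7

Final answer: 7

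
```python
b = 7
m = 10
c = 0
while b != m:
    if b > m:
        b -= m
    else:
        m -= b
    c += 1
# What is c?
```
Trace:
  b=7
  b=7, m=10
  b=7, m=10, c=0
  b=7, m=3, c=1
  b=4, m=3, c=2
  b=1, m=3, c=3
  b=1, m=2, c=4
  b=1, m=1, c=5

Final answer: 5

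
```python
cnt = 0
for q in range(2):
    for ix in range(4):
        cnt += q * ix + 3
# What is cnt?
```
Trace:
  cnt=0
  cnt=3, q=0, ix=0
  cnt=6, q=0, ix=1
  cnt=9, q=0, ix=2
  cnt=12, q=0, ix=3
  cnt=15, q=1, ix=0
  cnt=19, q=1, ix=1
  cnt=24, q=1, ix=2
  cnt=30, q=1, ix=3

Final answer: 30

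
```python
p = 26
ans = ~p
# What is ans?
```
Trace:
  p=26
  p=26, ans=-27

Final answer: -27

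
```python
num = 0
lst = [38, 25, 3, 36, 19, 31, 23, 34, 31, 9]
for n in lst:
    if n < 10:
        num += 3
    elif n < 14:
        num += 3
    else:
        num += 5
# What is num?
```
Trace:
  num=0
  num=5, n=38
  num=10, n=25
  num=13, n=3
  num=18, n=36
  num=23, n=19
  num=28, n=31
  num=33, n=23
  num=38, n=34
  num=43, n=31
  num=46, n=9

Final answer: 46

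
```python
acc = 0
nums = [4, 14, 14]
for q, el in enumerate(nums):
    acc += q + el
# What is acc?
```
Trace:
  acc=0
  acc=4, q=0, el=4
  acc=19, q=1, el=14
  acc=35, q=2, el=14

Final answer: 35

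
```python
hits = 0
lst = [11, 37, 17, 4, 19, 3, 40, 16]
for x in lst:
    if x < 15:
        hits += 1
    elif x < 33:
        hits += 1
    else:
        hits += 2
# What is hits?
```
Trace:
  hits=0
  hits=1, x=11
  hits=3, x=37
  hits=4, x=17
  hits=5, x=4
  hits=6, x=19
  hits=7, x=3
  hits=9, x=40
  hits=10, x=16

Final answer: 10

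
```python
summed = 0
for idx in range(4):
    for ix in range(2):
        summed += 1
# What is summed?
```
Trace:
  summed=0
  summed=1, idx=0, ix=0
  summed=2, idx=0, ix=1
  summed=3, idx=1, ix=0
  summed=4, idx=1, ix=1
  summed=5, idx=2, ix=0
  summed=6, idx=2, ix=1
  summed=7, idx=3, ix=0
  summed=8, idx=3, ix=1

Final answer: 8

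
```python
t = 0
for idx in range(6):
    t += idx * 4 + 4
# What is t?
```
Trace:
  t=0
  t=4, idx=0
  t=12, idx=1
  t=24, idx=2
  t=40, idx=3
  t=60, idx=4
  t=84, idx=5

Final answer: 84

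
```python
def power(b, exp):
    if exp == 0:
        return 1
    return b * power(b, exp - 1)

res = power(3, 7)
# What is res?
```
Call trace:
power(b=3, exp=7)
  power(b=3, exp=6)
    power(b=3, exp=5)
      power(b=3, exp=4)
        power(b=3, exp=3)
          power(b=3, exp=2)
            power(b=3, exp=1)
              power(b=3, exp=0)
              -> return 1
            -> return 3
          -> return 9
        -> return 27
      -> return 81
    -> return 243
  -> return 729
-> return 2187

Final answer: 2187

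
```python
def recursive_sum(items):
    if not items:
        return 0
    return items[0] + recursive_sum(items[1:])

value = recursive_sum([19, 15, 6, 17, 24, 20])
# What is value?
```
Call trace:
recursive_sum(items=[19, 15, 6, 17, 24, 20])
  recursive_sum(items=[15, 6, 17, 24, 20])
    recursive_sum(items=[6, 17, 24, 20])
      recursive_sum(items=[17, 24, 20])
        recursive_sum(items=[24, 20])
          recursive_sum(items=[20])
            recursive_sum(items=[])
            -> return 0
          -> return 20
        -> return 44
      -> return 61
    -> return 67
  -> return 82
-> return 101

Final answer: 101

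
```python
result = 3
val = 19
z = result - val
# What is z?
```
Trace:
  result=3
  result=3, val=19
  result=3, val=19, z=-16

Final answer: -16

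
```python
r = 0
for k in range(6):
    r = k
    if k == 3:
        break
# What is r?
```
Trace:
  r=0
  r=0, k=0
  r=1, k=1
  r=2, k=2
  r=3, k=3

Final answer: 3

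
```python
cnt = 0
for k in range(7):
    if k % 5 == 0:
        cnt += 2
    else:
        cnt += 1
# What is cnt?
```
Trace:
  cnt=0
  cnt=2, k=0
  cnt=3, k=1
  cnt=4, k=2
  cnt=5, k=3
  cnt=6, k=4
  cnt=8, k=5
  cnt=9, k=6

Final answer: 9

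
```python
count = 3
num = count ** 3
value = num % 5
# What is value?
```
Trace:
  count=3
  count=3, num=27
  count=3, num=27, value=2

Final answer: 2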